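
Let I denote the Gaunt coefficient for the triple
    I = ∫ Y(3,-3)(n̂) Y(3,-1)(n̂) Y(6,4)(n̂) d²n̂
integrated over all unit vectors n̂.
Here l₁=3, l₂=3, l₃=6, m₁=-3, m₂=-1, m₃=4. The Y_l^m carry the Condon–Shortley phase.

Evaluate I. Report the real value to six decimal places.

0.171787

Checks pass: Σm=0; 12 even; l₃=6∈[0,6].
(2·3+1)(2·3+1)(2·6+1) = 637
Δ: 0! 6! 6! / 13! → 1/12012
sum: t=0:+1/1296 = 1/1296
3j²(3 3 6; 0 0 0) = Δ·Π!·Σ² = 100/3003  (sign +1)
sum: t=0:+1/34560 = 1/34560
3j²(3 3 6; -3 -1 4) = Δ·Π!·Σ² = 5/286  (sign +1)
combine: 4πI² = 637·100/3003·5/286 = 1750/4719
take √, sign +1: I = 0.17178653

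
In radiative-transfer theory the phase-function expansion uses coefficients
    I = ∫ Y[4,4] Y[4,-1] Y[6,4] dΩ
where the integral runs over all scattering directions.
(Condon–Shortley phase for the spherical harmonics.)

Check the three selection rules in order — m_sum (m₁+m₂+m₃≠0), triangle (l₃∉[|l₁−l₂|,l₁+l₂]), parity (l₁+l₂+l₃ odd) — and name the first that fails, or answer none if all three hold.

m_sum

azimuthal sum: 4 − 1 + 4 = 7  ✗
0 ≤ 6 ≤ 8 (triangle on l)
L = 4 + 4 + 6 = 14 (even)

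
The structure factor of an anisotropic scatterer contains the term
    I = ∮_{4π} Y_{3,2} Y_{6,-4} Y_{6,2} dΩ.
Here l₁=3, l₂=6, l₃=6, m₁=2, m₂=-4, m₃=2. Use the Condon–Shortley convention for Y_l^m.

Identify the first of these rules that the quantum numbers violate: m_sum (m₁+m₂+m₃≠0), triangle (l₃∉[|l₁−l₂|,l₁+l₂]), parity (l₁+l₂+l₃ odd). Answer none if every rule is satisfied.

m₁+m₂+m₃ = 2 − 4 + 2 = 0  ✓
triangle: |3−6|=3 ≤ l₃=6 ≤ 3+6=9  ✓
parity: l₁+l₂+l₃ = 15 is odd  ✗

parity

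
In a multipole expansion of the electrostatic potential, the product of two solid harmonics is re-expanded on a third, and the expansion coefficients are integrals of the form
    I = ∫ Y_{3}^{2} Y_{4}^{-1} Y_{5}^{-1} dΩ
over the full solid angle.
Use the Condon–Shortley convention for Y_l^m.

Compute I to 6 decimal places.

0.138239

Rules hold: Σm=0, L=12 even, 1≤5≤7.
N = 7·9·11 = 693
Δ = 2!·4!·6!/13! = 1/180180
Racah Σ t=0..2: t=0:+1/576 t=1:−1/144 t=2:+1/576 = -1/288
⇒ 3j(3 4 5; 0 0 0)² = 20/1001, sgn +1
Racah Σ t=0..1: t=0:+1/432 t=1:−1/1152 = 5/3456
⇒ 3j(3 4 5; 2 -1 -1)² = 625/36036, sgn +1
4πI² = N·(3j₀)²·(3jₘ)² = 3125/13013
I = +1·√(0.240144/4π) = 0.13823925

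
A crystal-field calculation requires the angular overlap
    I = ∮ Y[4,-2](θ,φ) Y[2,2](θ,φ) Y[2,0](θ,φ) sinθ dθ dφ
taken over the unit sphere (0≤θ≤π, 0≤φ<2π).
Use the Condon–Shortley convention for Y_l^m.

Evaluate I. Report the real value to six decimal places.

0.156078

Rules hold: Σm=0, L=8 even, 2≤2≤6.
N = 9·5·5 = 225
Δ = 4!·4!·0!/9! = 1/630
Racah Σ t=2..2: t=2:+1/16 = 1/16
⇒ 3j(4 2 2; 0 0 0)² = 2/35, sgn +1
Racah Σ t=4..4: t=4:+1/96 = 1/96
⇒ 3j(4 2 2; -2 2 0)² = 1/42, sgn +1
4πI² = N·(3j₀)²·(3jₘ)² = 15/49
I = +1·√(0.306122/4π) = 0.15607835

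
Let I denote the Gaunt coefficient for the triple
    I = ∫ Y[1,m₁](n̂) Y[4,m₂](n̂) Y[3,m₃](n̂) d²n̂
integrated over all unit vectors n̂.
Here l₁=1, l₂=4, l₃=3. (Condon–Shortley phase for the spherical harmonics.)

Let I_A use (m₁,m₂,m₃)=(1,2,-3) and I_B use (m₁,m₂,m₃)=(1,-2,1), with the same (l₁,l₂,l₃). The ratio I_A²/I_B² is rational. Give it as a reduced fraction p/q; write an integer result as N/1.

Same 1,4,3: normalisation and zero-m 3j drop out of the ratio.
A: Δ: 2! 0! 6! / 9! → 1/252; sum: t=0:+1/1440 = 1/1440; 3j²(1 4 3; 1 2 -3) = Δ·Π!·Σ² = 1/252  (sign +1)
B: Δ: 2! 0! 6! / 9! → 1/252; sum: t=0:+1/96 = 1/96; 3j²(1 4 3; 1 -2 1) = Δ·Π!·Σ² = 5/84  (sign +1)
I_A²/I_B² = (1/252)/(5/84) = 1/15

1/15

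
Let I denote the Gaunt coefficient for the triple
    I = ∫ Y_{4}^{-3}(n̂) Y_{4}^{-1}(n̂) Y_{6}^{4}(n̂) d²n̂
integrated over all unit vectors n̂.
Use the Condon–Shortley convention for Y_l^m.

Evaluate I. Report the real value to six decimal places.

Rules hold: Σm=0, L=14 even, 0≤6≤8.
N = 9·9·13 = 1053
Δ = 2!·6!·6!/15! = 1/1261260
Racah Σ t=0..2: t=0:+1/4608 t=1:−1/1296 t=2:+1/4608 = -7/20736
⇒ 3j(4 4 6; 0 0 0)² = 20/1287, sgn -1
Racah Σ t=1..2: t=1:−1/34560 t=2:+1/28800 = 1/172800
⇒ 3j(4 4 6; -3 -1 4)² = 1/1430, sgn +1
4πI² = N·(3j₀)²·(3jₘ)² = 18/1573
I = -1·√(0.0114431/4π) = -0.03017637

-0.030176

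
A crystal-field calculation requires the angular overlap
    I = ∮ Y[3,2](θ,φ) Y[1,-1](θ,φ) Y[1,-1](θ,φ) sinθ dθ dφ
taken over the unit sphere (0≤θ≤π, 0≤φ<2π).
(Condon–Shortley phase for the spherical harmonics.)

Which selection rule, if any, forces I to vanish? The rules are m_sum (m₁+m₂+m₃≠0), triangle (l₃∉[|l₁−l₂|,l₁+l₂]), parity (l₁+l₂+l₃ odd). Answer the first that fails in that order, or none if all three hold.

Σmᵢ = 0  ✓
l₃∈[|l₁−l₂|,l₁+l₂]=[2,4], have l₃=1  ✗
Σlᵢ = 5 ⇒ odd

triangle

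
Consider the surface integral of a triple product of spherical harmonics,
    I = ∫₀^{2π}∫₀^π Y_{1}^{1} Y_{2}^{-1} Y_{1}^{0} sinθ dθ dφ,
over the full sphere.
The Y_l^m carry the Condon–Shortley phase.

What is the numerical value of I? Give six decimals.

-0.218510

Rules hold: Σm=0, L=4 even, 1≤1≤3.
N = 3·5·3 = 45
Δ = 2!·0!·2!/5! = 1/30
Racah Σ t=1..1: t=1:−1/1 = -1/1
⇒ 3j(1 2 1; 0 0 0)² = 2/15, sgn +1
Racah Σ t=0..0: t=0:+1/2 = 1/2
⇒ 3j(1 2 1; 1 -1 0)² = 1/10, sgn -1
4πI² = N·(3j₀)²·(3jₘ)² = 3/5
I = -1·√(0.6/4π) = -0.21850969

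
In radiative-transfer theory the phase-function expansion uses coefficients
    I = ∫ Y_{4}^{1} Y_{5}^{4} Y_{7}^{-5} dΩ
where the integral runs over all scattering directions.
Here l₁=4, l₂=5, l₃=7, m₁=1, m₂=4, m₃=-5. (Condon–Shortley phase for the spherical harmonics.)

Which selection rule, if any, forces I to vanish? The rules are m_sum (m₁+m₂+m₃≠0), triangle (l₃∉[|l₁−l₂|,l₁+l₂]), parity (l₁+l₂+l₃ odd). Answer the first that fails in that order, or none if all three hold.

none

Σmᵢ = 0  ✓
l₃∈[|l₁−l₂|,l₁+l₂]=[1,9], have l₃=7  ✓
Σlᵢ = 16 ⇒ even  ✓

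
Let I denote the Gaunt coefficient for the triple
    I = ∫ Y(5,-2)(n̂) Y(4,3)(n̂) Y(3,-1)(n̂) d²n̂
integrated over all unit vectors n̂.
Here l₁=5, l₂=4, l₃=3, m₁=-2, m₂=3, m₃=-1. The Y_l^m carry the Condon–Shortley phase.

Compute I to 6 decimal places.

-0.171363

m-sum 0 ✓  L=12 even ✓  1≤3≤9 ✓
Π(2lᵢ+1) = 11×9×7 = 693
triangle coeff Δ(5,4,3) = 1/180180
Σ_t [2,4]: t=2:+1/576 t=3:−1/144 t=4:+1/576 = -1/288
(3j)²=20/1001 [(5 4 3; 0 0 0)], sign=+1
Σ_t [5,6]: t=5:−1/960 t=6:+1/4320 = -7/8640
(3j)²=343/12870 [(5 4 3; -2 3 -1)], sign=-1
⇒ 4πI² = 686/1859
I = (-1)√(686/1859/(4π)) = -0.17136315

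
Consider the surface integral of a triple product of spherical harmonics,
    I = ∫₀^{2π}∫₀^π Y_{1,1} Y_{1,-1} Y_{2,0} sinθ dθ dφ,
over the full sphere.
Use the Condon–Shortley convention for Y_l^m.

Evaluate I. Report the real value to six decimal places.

m-sum 0 ✓  L=4 even ✓  0≤2≤2 ✓
Π(2lᵢ+1) = 3×3×5 = 45
triangle coeff Δ(1,1,2) = 1/30
Σ_t [0,0]: t=0:+1/1 = 1/1
(3j)²=2/15 [(1 1 2; 0 0 0)], sign=+1
Σ_t [0,0]: t=0:+1/4 = 1/4
(3j)²=1/30 [(1 1 2; 1 -1 0)], sign=+1
⇒ 4πI² = 1/5
I = (+1)√(1/5/(4π)) = 0.12615663

0.126157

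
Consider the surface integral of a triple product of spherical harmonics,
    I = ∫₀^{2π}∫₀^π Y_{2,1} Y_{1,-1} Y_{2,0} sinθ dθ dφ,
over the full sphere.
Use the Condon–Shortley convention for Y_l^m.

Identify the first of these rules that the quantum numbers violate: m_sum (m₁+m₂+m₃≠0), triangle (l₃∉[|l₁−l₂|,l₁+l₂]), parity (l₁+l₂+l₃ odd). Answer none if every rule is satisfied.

azimuthal sum: 1 − 1 + 0 = 0  ✓
1 ≤ 2 ≤ 3 (triangle on l)  ✓
L = 2 + 1 + 2 = 5 (odd)  ✗

parity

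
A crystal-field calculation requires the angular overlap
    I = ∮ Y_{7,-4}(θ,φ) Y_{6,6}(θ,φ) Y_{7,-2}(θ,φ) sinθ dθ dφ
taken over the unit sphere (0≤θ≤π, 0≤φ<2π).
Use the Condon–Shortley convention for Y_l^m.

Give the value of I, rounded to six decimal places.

Checks pass: Σm=0; 20 even; l₃=7∈[1,13].
(2·7+1)(2·6+1)(2·7+1) = 2925
Δ: 6! 8! 6! / 21! → 1/2444321880
sum: t=0:+1/2612736000 t=1:−1/20736000 t=2:+1/1658880 t=3:−1/746496 t=4:+1/1658880 t=5:−1/20736000 t=6:+1/2612736000 = -1/4354560
3j²(7 6 7; 0 0 0) = Δ·Π!·Σ² = 1000/138567  (sign +1)
sum: t=6:+1/373248000 = 1/373248000
3j²(7 6 7; -4 6 -2) = Δ·Π!·Σ² = 308/20995  (sign -1)
combine: 4πI² = 2925·1000/138567·308/20995 = 420000/1356277
take √, sign -1: I = -0.15698043

-0.156980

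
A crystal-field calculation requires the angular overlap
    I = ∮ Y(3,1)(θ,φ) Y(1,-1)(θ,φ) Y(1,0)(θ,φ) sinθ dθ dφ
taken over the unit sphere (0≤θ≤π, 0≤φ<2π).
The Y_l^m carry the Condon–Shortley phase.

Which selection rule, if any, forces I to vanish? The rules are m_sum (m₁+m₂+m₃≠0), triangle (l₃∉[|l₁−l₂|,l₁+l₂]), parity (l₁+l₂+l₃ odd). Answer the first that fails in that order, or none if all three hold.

triangle

m₁+m₂+m₃ = 1 − 1 + 0 = 0  ✓
triangle: |3−1|=2 ≤ l₃=1 ≤ 3+1=4  ✗
parity: l₁+l₂+l₃ = 5 is odd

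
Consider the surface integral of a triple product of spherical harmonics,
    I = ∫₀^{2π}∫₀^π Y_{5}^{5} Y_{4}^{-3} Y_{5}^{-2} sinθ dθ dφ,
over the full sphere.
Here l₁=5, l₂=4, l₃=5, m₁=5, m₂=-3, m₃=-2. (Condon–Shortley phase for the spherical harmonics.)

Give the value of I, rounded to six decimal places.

Rules hold: Σm=0, L=14 even, 1≤5≤9.
N = 11·9·11 = 1089
Δ = 4!·6!·4!/15! = 1/3153150
Racah Σ t=0..4: t=0:+1/69120 t=1:−1/1728 t=2:+1/576 t=3:−1/1728 t=4:+1/69120 = 7/11520
⇒ 3j(5 4 5; 0 0 0)² = 2/143, sgn -1
Racah Σ t=0..0: t=0:+1/103680 = 1/103680
⇒ 3j(5 4 5; 5 -3 -2)² = 7/429, sgn -1
4πI² = N·(3j₀)²·(3jₘ)² = 42/169
I = +1·√(0.248521/4π) = 0.14062948

0.140629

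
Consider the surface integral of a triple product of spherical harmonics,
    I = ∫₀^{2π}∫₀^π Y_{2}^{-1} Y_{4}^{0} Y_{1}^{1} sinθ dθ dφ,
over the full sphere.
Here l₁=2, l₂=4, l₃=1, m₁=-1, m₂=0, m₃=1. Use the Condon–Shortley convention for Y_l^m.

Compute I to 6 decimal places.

l₃=1 ∉ [2,6] — triangle fails ⇒ I = 0

0.000000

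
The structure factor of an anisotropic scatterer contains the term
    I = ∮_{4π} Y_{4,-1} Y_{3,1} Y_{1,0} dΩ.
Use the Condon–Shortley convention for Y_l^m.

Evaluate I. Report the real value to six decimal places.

-0.238414

Rules hold: Σm=0, L=8 even, 1≤1≤7.
N = 9·7·3 = 189
Δ = 6!·2!·0!/9! = 1/252
Racah Σ t=3..3: t=3:−1/36 = -1/36
⇒ 3j(4 3 1; 0 0 0)² = 4/63, sgn +1
Racah Σ t=4..4: t=4:+1/48 = 1/48
⇒ 3j(4 3 1; -1 1 0)² = 5/84, sgn -1
4πI² = N·(3j₀)²·(3jₘ)² = 5/7
I = -1·√(0.714286/4π) = -0.23841361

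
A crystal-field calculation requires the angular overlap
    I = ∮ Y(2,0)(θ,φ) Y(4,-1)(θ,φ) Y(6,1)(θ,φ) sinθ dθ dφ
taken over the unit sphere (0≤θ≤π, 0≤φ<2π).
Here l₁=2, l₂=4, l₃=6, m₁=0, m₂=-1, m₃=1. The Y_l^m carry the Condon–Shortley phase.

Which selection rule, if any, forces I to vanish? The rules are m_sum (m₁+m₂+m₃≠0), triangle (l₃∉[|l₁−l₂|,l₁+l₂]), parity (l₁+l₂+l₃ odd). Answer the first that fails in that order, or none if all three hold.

none

Σmᵢ = 0  ✓
l₃∈[|l₁−l₂|,l₁+l₂]=[2,6], have l₃=6  ✓
Σlᵢ = 12 ⇒ even  ✓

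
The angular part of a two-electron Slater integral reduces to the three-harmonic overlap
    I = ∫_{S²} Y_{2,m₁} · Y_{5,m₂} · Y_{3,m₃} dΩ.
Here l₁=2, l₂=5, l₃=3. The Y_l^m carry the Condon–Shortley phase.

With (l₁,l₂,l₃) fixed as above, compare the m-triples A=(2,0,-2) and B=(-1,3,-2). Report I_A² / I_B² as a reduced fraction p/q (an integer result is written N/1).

Same 2,5,3: normalisation and zero-m 3j drop out of the ratio.
A: Δ: 4! 0! 6! / 11! → 1/2310; sum: t=0:+1/2880 = 1/2880; 3j²(2 5 3; 2 0 -2) = Δ·Π!·Σ² = 1/462  (sign -1)
B: Δ: 4! 0! 6! / 11! → 1/2310; sum: t=3:−1/720 = -1/720; 3j²(2 5 3; -1 3 -2) = Δ·Π!·Σ² = 8/165  (sign +1)
I_A²/I_B² = (1/462)/(8/165) = 5/112

5/112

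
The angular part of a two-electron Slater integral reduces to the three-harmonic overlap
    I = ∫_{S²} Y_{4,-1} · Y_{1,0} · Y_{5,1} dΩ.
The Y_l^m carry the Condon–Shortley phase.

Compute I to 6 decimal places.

m-sum 0 ✓  L=10 even ✓  3≤5≤5 ✓
Π(2lᵢ+1) = 9×3×11 = 297
triangle coeff Δ(4,1,5) = 1/495
Σ_t [0,0]: t=0:+1/576 = 1/576
(3j)²=5/99 [(4 1 5; 0 0 0)], sign=-1
Σ_t [0,0]: t=0:+1/720 = 1/720
(3j)²=8/165 [(4 1 5; -1 0 1)], sign=+1
⇒ 4πI² = 8/11
I = (-1)√(8/11/(4π)) = -0.24057125

-0.240571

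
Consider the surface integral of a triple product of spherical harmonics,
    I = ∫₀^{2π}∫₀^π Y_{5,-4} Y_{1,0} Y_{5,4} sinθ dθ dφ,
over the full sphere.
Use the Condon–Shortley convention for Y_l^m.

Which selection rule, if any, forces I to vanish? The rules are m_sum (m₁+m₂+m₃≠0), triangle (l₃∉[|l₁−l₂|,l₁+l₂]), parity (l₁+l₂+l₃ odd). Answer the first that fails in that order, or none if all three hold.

azimuthal sum: -4 + 0 + 4 = 0  ✓
4 ≤ 5 ≤ 6 (triangle on l)  ✓
L = 5 + 1 + 5 = 11 (odd)  ✗

parity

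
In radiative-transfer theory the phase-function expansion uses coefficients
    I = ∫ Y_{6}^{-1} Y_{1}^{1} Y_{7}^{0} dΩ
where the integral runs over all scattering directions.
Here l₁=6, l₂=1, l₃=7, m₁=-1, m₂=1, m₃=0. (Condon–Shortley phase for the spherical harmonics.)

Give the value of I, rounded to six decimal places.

Rules hold: Σm=0, L=14 even, 5≤7≤7.
N = 13·3·15 = 585
Δ = 0!·12!·2!/15! = 1/1365
Racah Σ t=0..0: t=0:+1/518400 = 1/518400
⇒ 3j(6 1 7; 0 0 0)² = 7/195, sgn -1
Racah Σ t=0..0: t=0:+1/1209600 = 1/1209600
⇒ 3j(6 1 7; -1 1 0)² = 1/65, sgn -1
4πI² = N·(3j₀)²·(3jₘ)² = 21/65
I = +1·√(0.323077/4π) = 0.16034227

0.160342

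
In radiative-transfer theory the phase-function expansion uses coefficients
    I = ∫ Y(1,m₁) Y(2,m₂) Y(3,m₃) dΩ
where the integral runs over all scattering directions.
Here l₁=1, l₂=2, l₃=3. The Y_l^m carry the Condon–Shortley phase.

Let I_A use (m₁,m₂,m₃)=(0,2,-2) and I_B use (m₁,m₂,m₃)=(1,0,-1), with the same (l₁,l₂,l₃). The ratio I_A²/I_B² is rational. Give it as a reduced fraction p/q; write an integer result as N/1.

Shared (l₁,l₂,l₃)=(1,2,3): N and (l;000)² cancel in I_A²/I_B².
A: Δ = 0!·2!·4!/7! = 1/105; Racah Σ t=0..0: t=0:+1/24 = 1/24; ⇒ 3j(1 2 3; 0 2 -2)² = 1/21, sgn -1
B: Δ = 0!·2!·4!/7! = 1/105; Racah Σ t=0..0: t=0:+1/8 = 1/8; ⇒ 3j(1 2 3; 1 0 -1)² = 2/35, sgn +1
I_A²/I_B² = (1/21)/(2/35) = 5/6

5/6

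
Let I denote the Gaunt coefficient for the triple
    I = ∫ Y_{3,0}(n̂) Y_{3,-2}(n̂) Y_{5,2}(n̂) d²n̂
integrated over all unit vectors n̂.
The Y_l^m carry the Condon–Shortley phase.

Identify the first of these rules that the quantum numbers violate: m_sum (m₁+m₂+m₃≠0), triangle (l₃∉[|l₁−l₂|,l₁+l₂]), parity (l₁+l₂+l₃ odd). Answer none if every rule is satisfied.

parity

Σmᵢ = 0  ✓
l₃∈[|l₁−l₂|,l₁+l₂]=[0,6], have l₃=5  ✓
Σlᵢ = 11 ⇒ odd  ✗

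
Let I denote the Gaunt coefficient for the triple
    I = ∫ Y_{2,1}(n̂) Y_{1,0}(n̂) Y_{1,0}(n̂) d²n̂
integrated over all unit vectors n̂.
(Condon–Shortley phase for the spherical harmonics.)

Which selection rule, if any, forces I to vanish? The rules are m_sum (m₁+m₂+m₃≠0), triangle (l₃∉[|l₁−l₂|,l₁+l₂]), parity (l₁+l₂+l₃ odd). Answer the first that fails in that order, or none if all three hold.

m₁+m₂+m₃ = 1 + 0 + 0 = 1  ✗
triangle: |2−1|=1 ≤ l₃=1 ≤ 2+1=3
parity: l₁+l₂+l₃ = 4 is even

m_sum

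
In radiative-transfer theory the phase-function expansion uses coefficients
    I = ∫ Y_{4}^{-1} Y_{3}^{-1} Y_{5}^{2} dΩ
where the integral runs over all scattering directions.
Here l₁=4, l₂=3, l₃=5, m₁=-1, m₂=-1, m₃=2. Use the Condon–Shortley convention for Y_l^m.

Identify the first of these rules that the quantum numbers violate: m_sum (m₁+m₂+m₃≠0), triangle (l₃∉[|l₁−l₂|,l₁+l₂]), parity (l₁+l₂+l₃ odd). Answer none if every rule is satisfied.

m₁+m₂+m₃ = -1 − 1 + 2 = 0  ✓
triangle: |4−3|=1 ≤ l₃=5 ≤ 4+3=7  ✓
parity: l₁+l₂+l₃ = 12 is even  ✓

none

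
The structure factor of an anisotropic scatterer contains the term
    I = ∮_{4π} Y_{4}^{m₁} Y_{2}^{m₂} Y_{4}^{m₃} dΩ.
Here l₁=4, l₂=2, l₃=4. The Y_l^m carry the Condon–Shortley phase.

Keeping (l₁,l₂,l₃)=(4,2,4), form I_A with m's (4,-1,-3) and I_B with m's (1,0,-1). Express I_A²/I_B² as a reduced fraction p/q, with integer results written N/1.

Shared (l₁,l₂,l₃)=(4,2,4): N and (l;000)² cancel in I_A²/I_B².
A: Δ = 2!·6!·2!/11! = 1/13860; Racah Σ t=0..0: t=0:+1/1440 = 1/1440; ⇒ 3j(4 2 4; 4 -1 -3)² = 7/165, sgn -1
B: Δ = 2!·6!·2!/11! = 1/13860; Racah Σ t=0..2: t=0:+1/144 t=1:−1/48 t=2:+1/480 = -17/1440; ⇒ 3j(4 2 4; 1 0 -1)² = 289/13860, sgn +1
I_A²/I_B² = (7/165)/(289/13860) = 588/289

588/289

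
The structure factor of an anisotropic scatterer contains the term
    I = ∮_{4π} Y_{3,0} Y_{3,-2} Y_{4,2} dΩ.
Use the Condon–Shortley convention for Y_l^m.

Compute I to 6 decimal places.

Checks pass: Σm=0; 10 even; l₃=4∈[0,6].
(2·3+1)(2·3+1)(2·4+1) = 441
Δ: 2! 4! 4! / 11! → 1/34650
sum: t=0:+1/72 t=1:−1/16 t=2:+1/72 = -5/144
3j²(3 3 4; 0 0 0) = Δ·Π!·Σ² = 2/77  (sign -1)
sum: t=0:+1/72 t=1:−1/96 = 1/288
3j²(3 3 4; 0 -2 2) = Δ·Π!·Σ² = 1/462  (sign +1)
combine: 4πI² = 441·2/77·1/462 = 3/121
take √, sign -1: I = -0.04441841

-0.044418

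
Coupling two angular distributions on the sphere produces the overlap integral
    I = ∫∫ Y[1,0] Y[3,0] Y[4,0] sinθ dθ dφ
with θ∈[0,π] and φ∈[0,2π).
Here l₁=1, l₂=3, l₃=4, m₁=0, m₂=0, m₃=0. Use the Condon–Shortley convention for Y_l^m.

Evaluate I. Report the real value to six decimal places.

0.246233

Checks pass: Σm=0; 8 even; l₃=4∈[2,4].
(2·1+1)(2·3+1)(2·4+1) = 189
Δ: 0! 2! 6! / 9! → 1/252
sum: t=0:+1/36 = 1/36
3j²(1 3 4; 0 0 0) = Δ·Π!·Σ² = 4/63  (sign +1)
(m-triple is (0,0,0) — same symbol as above.)
combine: 4πI² = 189·4/63·4/63 = 16/21
take √, sign +1: I = 0.24623252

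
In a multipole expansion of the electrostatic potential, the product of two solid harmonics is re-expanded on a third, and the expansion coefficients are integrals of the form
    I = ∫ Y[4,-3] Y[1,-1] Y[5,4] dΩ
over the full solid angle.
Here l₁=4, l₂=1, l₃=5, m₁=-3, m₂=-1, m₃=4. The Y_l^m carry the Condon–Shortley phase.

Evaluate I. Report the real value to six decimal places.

0.294638

m-sum 0 ✓  L=10 even ✓  3≤5≤5 ✓
Π(2lᵢ+1) = 9×3×11 = 297
triangle coeff Δ(4,1,5) = 1/495
Σ_t [0,0]: t=0:+1/576 = 1/576
(3j)²=5/99 [(4 1 5; 0 0 0)], sign=-1
Σ_t [0,0]: t=0:+1/10080 = 1/10080
(3j)²=4/55 [(4 1 5; -3 -1 4)], sign=-1
⇒ 4πI² = 12/11
I = (+1)√(12/11/(4π)) = 0.29463840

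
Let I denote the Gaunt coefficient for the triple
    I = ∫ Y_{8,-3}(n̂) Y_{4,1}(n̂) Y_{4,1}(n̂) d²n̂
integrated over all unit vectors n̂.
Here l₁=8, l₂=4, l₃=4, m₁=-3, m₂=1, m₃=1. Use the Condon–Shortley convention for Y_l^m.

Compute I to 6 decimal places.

0.000000

-3 + 1 + 1 = -1 ≠ 0: azimuthal integral kills it; I = 0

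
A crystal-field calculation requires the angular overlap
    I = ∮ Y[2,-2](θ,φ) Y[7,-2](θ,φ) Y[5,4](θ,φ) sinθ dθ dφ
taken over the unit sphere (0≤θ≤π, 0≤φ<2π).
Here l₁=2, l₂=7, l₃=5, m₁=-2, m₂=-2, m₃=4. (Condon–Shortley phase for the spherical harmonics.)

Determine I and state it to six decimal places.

0.025340

Rules hold: Σm=0, L=14 even, 5≤5≤9.
N = 5·15·11 = 825
Δ = 4!·0!·10!/15! = 1/15015
Racah Σ t=2..2: t=2:+1/57600 = 1/57600
⇒ 3j(2 7 5; 0 0 0)² = 21/715, sgn -1
Racah Σ t=4..4: t=4:+1/8709120 = 1/8709120
⇒ 3j(2 7 5; -2 -2 4)² = 1/3003, sgn -1
4πI² = N·(3j₀)²·(3jₘ)² = 15/1859
I = +1·√(0.00806885/4π) = 0.02533967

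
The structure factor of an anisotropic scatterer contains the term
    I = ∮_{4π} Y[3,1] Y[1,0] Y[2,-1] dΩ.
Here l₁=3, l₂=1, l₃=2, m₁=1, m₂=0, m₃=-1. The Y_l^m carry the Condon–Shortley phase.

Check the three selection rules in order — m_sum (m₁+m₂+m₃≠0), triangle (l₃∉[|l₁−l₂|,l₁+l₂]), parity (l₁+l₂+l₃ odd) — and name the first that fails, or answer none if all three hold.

Σmᵢ = 0  ✓
l₃∈[|l₁−l₂|,l₁+l₂]=[2,4], have l₃=2  ✓
Σlᵢ = 6 ⇒ even  ✓

none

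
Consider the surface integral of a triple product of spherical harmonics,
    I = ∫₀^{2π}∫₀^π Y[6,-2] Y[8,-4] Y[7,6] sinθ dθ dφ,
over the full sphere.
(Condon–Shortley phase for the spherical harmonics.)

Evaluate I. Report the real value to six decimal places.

0.000000

l₁+l₂+l₃=21 is odd: 3j(l;000)=0 ⇒ I=0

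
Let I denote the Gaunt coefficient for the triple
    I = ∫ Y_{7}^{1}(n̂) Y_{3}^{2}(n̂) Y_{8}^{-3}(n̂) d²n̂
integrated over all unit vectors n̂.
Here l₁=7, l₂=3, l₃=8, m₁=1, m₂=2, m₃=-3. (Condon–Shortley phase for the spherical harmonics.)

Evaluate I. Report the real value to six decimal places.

Rules hold: Σm=0, L=18 even, 4≤8≤10.
N = 15·7·17 = 1785
Δ = 2!·12!·4!/19! = 1/5290740
Racah Σ t=0..2: t=0:+1/7257600 t=1:−1/2073600 t=2:+1/7257600 = -1/4838400
⇒ 3j(7 3 8; 0 0 0)² = 252/20995, sgn -1
Racah Σ t=1..2: t=1:−1/14515200 t=2:+1/11612160 = 1/58060800
⇒ 3j(7 3 8; 1 2 -3)² = 55/58786, sgn -1
4πI² = N·(3j₀)²·(3jₘ)² = 20790/1037153
I = +1·√(0.0200453/4π) = 0.03993934

0.039939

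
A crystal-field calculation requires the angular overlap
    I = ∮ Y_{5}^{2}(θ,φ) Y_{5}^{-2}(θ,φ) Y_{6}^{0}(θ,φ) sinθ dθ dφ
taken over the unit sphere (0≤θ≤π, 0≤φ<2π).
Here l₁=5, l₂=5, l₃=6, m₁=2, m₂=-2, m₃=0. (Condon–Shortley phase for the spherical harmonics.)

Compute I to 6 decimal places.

-0.110455

Rules hold: Σm=0, L=16 even, 0≤6≤10.
N = 11·11·13 = 1573
Δ = 4!·6!·6!/17! = 1/28588560
Racah Σ t=0..4: t=0:+1/345600 t=1:−1/13824 t=2:+1/5184 t=3:−1/13824 t=4:+1/345600 = 7/129600
⇒ 3j(5 5 6; 0 0 0)² = 80/7293, sgn +1
Racah Σ t=0..3: t=0:+1/31104 t=1:−1/13824 t=2:+1/57600 t=3:−1/3110400 = -1/43200
⇒ 3j(5 5 6; 2 -2 0)² = 108/12155, sgn -1
4πI² = N·(3j₀)²·(3jₘ)² = 576/3757
I = -1·√(0.153314/4π) = -0.11045508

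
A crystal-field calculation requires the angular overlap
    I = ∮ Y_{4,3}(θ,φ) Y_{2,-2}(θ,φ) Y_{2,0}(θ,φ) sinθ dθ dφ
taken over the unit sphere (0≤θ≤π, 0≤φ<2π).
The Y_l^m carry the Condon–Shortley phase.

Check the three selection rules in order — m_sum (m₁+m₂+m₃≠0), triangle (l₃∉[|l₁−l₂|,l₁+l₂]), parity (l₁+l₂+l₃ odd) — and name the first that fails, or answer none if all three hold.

m_sum

m₁+m₂+m₃ = 3 − 2 + 0 = 1  ✗
triangle: |4−2|=2 ≤ l₃=2 ≤ 4+2=6
parity: l₁+l₂+l₃ = 8 is even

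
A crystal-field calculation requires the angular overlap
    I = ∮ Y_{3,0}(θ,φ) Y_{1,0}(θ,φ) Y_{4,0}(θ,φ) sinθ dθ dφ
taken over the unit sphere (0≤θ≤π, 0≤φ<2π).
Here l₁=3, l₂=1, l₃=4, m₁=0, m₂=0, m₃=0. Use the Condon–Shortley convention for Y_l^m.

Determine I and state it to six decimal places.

0.246233

Rules hold: Σm=0, L=8 even, 2≤4≤4.
N = 7·3·9 = 189
Δ = 0!·6!·2!/9! = 1/252
Racah Σ t=0..0: t=0:+1/36 = 1/36
⇒ 3j(3 1 4; 0 0 0)² = 4/63, sgn +1
(m-triple is (0,0,0) — same symbol as above.)
4πI² = N·(3j₀)²·(3jₘ)² = 16/21
I = +1·√(0.761905/4π) = 0.24623252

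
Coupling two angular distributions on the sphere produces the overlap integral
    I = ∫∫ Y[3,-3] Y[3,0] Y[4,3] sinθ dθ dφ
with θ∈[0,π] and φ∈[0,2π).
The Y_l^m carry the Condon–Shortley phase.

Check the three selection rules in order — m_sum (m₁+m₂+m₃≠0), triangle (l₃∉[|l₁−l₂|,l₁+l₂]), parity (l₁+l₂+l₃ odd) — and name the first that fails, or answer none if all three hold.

Σmᵢ = 0  ✓
l₃∈[|l₁−l₂|,l₁+l₂]=[0,6], have l₃=4  ✓
Σlᵢ = 10 ⇒ even  ✓

none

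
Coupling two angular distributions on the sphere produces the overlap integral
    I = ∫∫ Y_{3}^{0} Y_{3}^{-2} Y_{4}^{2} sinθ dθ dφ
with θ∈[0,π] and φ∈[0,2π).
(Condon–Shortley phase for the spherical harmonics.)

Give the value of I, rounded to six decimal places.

Rules hold: Σm=0, L=10 even, 0≤4≤6.
N = 7·7·9 = 441
Δ = 2!·4!·4!/11! = 1/34650
Racah Σ t=0..2: t=0:+1/72 t=1:−1/16 t=2:+1/72 = -5/144
⇒ 3j(3 3 4; 0 0 0)² = 2/77, sgn -1
Racah Σ t=0..1: t=0:+1/72 t=1:−1/96 = 1/288
⇒ 3j(3 3 4; 0 -2 2)² = 1/462, sgn +1
4πI² = N·(3j₀)²·(3jₘ)² = 3/121
I = -1·√(0.0247934/4π) = -0.04441841

-0.044418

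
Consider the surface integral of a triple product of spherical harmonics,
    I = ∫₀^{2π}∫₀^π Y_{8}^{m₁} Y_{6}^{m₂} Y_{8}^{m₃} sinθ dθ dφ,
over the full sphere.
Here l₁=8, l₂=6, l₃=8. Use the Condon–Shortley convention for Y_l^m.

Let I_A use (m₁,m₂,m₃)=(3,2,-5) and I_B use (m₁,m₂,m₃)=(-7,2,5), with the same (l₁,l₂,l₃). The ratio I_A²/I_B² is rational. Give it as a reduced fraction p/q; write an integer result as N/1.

Shared (l₁,l₂,l₃)=(8,6,8): N and (l;000)² cancel in I_A²/I_B².
A: Δ = 6!·10!·6!/23! = 1/13742520792; Racah Σ t=2..5: t=2:+1/1045094400 t=3:−1/348364800 t=4:+1/836075520 t=5:−1/15676416000 = -7/8957952000; ⇒ 3j(8 6 8; 3 2 -5)² = 343/44574, sgn +1
B: Δ = 6!·10!·6!/23! = 1/13742520792; Racah Σ t=5..6: t=5:−1/15676416000 t=6:+1/12541132800 = 1/62705664000; ⇒ 3j(8 6 8; -7 2 5)² = 13/14858, sgn -1
I_A²/I_B² = (343/44574)/(13/14858) = 343/39

343/39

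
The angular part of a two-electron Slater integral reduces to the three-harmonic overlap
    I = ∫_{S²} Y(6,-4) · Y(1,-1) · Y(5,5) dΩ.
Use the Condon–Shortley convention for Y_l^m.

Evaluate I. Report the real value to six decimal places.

m-sum 0 ✓  L=12 even ✓  5≤5≤7 ✓
Π(2lᵢ+1) = 13×3×11 = 429
triangle coeff Δ(6,1,5) = 1/858
Σ_t [1,1]: t=1:−1/14400 = -1/14400
(3j)²=6/143 [(6 1 5; 0 0 0)], sign=+1
Σ_t [0,0]: t=0:+1/7257600 = 1/7257600
(3j)²=1/858 [(6 1 5; -4 -1 5)], sign=+1
⇒ 4πI² = 3/143
I = (+1)√(3/143/(4π)) = 0.04085899

0.040859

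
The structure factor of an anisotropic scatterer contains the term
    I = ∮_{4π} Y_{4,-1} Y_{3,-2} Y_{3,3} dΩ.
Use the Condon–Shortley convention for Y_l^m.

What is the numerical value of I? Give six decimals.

0.140463

m-sum 0 ✓  L=10 even ✓  1≤3≤7 ✓
Π(2lᵢ+1) = 9×7×7 = 441
triangle coeff Δ(4,3,3) = 1/34650
Σ_t [1,3]: t=1:−1/72 t=2:+1/16 t=3:−1/72 = 5/144
(3j)²=2/77 [(4 3 3; 0 0 0)], sign=-1
Σ_t [1,1]: t=1:−1/288 = -1/288
(3j)²=5/231 [(4 3 3; -1 -2 3)], sign=-1
⇒ 4πI² = 30/121
I = (+1)√(30/121/(4π)) = 0.14046335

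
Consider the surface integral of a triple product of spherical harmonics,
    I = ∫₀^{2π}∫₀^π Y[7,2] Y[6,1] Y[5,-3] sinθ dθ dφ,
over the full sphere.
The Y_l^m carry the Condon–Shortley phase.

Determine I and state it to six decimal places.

-0.099396

m-sum 0 ✓  L=18 even ✓  1≤5≤13 ✓
Π(2lᵢ+1) = 15×13×11 = 2145
triangle coeff Δ(7,6,5) = 1/174594420
Σ_t [2,6]: t=2:+1/4147200 t=3:−1/207360 t=4:+1/82944 t=5:−1/207360 t=6:+1/4147200 = 1/345600
(3j)²=420/46189 [(7 6 5; 0 0 0)], sign=-1
Σ_t [3,5]: t=3:−1/829440 t=4:+1/414720 t=5:−1/2073600 = 1/1382400
(3j)²=294/46189 [(7 6 5; 2 1 -3)], sign=+1
⇒ 4πI² = 1852200/14919047
I = (-1)√(1852200/14919047/(4π)) = -0.09939590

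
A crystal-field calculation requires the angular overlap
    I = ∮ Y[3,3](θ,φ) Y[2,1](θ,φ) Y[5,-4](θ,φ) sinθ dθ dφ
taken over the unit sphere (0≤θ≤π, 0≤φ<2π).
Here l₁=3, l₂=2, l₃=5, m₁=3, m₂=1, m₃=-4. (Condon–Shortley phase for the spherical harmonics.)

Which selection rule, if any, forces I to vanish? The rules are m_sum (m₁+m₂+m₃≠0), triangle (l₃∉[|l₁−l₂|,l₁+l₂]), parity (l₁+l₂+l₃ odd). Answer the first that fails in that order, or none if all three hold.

none

Σmᵢ = 0  ✓
l₃∈[|l₁−l₂|,l₁+l₂]=[1,5], have l₃=5  ✓
Σlᵢ = 10 ⇒ even  ✓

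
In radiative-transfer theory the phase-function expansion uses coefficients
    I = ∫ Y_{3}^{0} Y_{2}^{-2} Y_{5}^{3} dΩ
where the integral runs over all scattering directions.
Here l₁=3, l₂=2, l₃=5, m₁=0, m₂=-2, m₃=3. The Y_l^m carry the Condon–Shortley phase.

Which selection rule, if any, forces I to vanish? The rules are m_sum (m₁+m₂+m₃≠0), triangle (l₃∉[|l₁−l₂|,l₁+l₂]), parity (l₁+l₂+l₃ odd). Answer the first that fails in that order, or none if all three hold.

m_sum

azimuthal sum: 0 − 2 + 3 = 1  ✗
1 ≤ 5 ≤ 5 (triangle on l)
L = 3 + 2 + 5 = 10 (even)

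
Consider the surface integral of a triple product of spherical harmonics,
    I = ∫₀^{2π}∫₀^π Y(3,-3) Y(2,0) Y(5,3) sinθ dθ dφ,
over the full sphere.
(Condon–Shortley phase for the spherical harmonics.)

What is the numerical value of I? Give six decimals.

-0.126792

Rules hold: Σm=0, L=10 even, 1≤5≤5.
N = 7·5·11 = 385
Δ = 0!·6!·4!/11! = 1/2310
Racah Σ t=0..0: t=0:+1/144 = 1/144
⇒ 3j(3 2 5; 0 0 0)² = 10/231, sgn -1
Racah Σ t=0..0: t=0:+1/2880 = 1/2880
⇒ 3j(3 2 5; -3 0 3)² = 2/165, sgn +1
4πI² = N·(3j₀)²·(3jₘ)² = 20/99
I = -1·√(0.20202/4π) = -0.12679218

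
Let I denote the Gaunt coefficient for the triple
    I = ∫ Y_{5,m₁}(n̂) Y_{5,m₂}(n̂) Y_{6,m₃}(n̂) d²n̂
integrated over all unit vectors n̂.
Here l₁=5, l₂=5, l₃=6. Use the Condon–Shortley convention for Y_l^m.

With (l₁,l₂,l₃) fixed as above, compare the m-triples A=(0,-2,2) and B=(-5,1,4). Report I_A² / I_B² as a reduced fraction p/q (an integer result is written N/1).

Same 5,5,6: normalisation and zero-m 3j drop out of the ratio.
A: Δ: 4! 6! 6! / 17! → 1/28588560; sum: t=0:+1/103680 t=1:−1/13824 t=2:+1/17280 t=3:−1/207360 = -1/103680; 3j²(5 5 6; 0 -2 2) = Δ·Π!·Σ² = 10/7293  (sign -1)
B: Δ: 4! 6! 6! / 17! → 1/28588560; sum: t=4:+1/829440 = 1/829440; 3j²(5 5 6; -5 1 4) = Δ·Π!·Σ² = 225/9724  (sign +1)
I_A²/I_B² = (10/7293)/(225/9724) = 8/135

8/135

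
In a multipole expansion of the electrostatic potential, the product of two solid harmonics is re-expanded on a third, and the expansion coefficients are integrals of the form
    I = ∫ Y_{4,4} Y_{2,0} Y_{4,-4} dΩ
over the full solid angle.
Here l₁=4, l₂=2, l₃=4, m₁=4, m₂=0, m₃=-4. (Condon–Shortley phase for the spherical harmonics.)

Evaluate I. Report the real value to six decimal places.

-0.229376

m-sum 0 ✓  L=10 even ✓  2≤4≤6 ✓
Π(2lᵢ+1) = 9×5×9 = 405
triangle coeff Δ(4,2,4) = 1/13860
Σ_t [0,2]: t=0:+1/192 t=1:−1/36 t=2:+1/192 = -5/288
(3j)²=20/693 [(4 2 4; 0 0 0)], sign=-1
Σ_t [0,0]: t=0:+1/2880 = 1/2880
(3j)²=28/495 [(4 2 4; 4 0 -4)], sign=+1
⇒ 4πI² = 80/121
I = (-1)√(80/121/(4π)) = -0.22937568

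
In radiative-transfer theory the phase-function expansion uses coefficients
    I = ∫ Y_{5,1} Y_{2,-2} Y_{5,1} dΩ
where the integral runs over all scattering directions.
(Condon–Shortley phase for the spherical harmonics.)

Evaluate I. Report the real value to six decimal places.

0.198089

Rules hold: Σm=0, L=12 even, 3≤5≤7.
N = 11·5·11 = 605
Δ = 2!·8!·2!/13! = 1/38610
Racah Σ t=0..2: t=0:+1/2880 t=1:−1/576 t=2:+1/2880 = -1/960
⇒ 3j(5 2 5; 0 0 0)² = 10/429, sgn +1
Racah Σ t=0..0: t=0:+1/2304 = 1/2304
⇒ 3j(5 2 5; 1 -2 1)² = 5/143, sgn +1
4πI² = N·(3j₀)²·(3jₘ)² = 250/507
I = +1·√(0.493097/4π) = 0.19808933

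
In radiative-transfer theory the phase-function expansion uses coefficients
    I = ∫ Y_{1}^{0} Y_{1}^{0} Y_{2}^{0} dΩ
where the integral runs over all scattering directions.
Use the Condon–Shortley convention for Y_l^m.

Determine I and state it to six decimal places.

0.252313

Checks pass: Σm=0; 4 even; l₃=2∈[0,2].
(2·1+1)(2·1+1)(2·2+1) = 45
Δ: 0! 2! 2! / 5! → 1/30
sum: t=0:+1/1 = 1/1
3j²(1 1 2; 0 0 0) = Δ·Π!·Σ² = 2/15  (sign +1)
(m-triple is (0,0,0) — same symbol as above.)
combine: 4πI² = 45·2/15·2/15 = 4/5
take √, sign +1: I = 0.25231325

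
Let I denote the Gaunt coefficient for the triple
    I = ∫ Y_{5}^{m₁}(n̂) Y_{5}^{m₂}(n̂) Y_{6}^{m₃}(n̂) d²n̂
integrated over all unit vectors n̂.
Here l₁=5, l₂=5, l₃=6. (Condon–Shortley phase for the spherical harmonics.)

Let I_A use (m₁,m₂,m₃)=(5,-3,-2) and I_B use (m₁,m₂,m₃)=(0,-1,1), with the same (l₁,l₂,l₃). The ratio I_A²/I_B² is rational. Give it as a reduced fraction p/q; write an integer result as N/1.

Shared (l₁,l₂,l₃)=(5,5,6): N and (l;000)² cancel in I_A²/I_B².
A: Δ = 4!·6!·6!/17! = 1/28588560; Racah Σ t=0..0: t=0:+1/829440 = 1/829440; ⇒ 3j(5 5 6; 5 -3 -2)² = 35/2431, sgn +1
B: Δ = 4!·6!·6!/17! = 1/28588560; Racah Σ t=0..4: t=0:+1/138240 t=1:−1/10368 t=2:+1/6912 t=3:−1/34560 t=4:+1/2073600 = 7/259200; ⇒ 3j(5 5 6; 0 -1 1)² = 28/7293, sgn -1
I_A²/I_B² = (35/2431)/(28/7293) = 15/4

15/4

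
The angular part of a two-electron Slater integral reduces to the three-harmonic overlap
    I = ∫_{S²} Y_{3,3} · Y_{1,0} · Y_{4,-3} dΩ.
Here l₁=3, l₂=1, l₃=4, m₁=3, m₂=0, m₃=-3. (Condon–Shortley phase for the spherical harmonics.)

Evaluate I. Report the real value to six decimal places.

Checks pass: Σm=0; 8 even; l₃=4∈[2,4].
(2·3+1)(2·1+1)(2·4+1) = 189
Δ: 0! 6! 2! / 9! → 1/252
sum: t=0:+1/36 = 1/36
3j²(3 1 4; 0 0 0) = Δ·Π!·Σ² = 4/63  (sign +1)
sum: t=0:+1/720 = 1/720
3j²(3 1 4; 3 0 -3) = Δ·Π!·Σ² = 1/36  (sign -1)
combine: 4πI² = 189·4/63·1/36 = 1/3
take √, sign -1: I = -0.16286750

-0.162868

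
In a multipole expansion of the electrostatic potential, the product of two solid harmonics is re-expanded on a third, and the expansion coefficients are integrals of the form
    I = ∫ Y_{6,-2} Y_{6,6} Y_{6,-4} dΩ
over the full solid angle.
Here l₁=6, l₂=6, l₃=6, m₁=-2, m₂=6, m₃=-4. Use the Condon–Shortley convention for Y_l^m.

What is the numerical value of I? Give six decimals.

Checks pass: Σm=0; 18 even; l₃=6∈[0,12].
(2·6+1)(2·6+1)(2·6+1) = 2197
Δ: 6! 6! 6! / 19! → 1/325909584
sum: t=0:+1/373248000 t=1:−1/1728000 t=2:+1/110592 t=3:−1/46656 t=4:+1/110592 t=5:−1/1728000 t=6:+1/373248000 = -7/1555200
3j²(6 6 6; 0 0 0) = Δ·Π!·Σ² = 400/46189  (sign -1)
sum: t=6:+1/24883200 = 1/24883200
3j²(6 6 6; -2 6 -4) = Δ·Π!·Σ² = 70/4199  (sign +1)
combine: 4πI² = 2197·400/46189·70/4199 = 364000/1147619
take √, sign -1: I = -0.15887183

-0.158872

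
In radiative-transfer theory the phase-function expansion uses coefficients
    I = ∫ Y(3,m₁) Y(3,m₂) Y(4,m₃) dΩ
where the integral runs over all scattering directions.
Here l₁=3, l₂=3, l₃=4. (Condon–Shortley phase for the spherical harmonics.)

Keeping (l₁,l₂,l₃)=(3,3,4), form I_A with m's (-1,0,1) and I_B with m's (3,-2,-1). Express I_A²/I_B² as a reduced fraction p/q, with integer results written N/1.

1/2

l's match ⇒ only the (l;m) 3-j factors differ between A and B.
A: triangle coeff Δ(3,3,4) = 1/34650; Σ_t [0,2]: t=0:+1/288 t=1:−1/24 t=2:+1/48 = -5/288; (3j)²=5/462 [(3 3 4; -1 0 1)], sign=+1
B: triangle coeff Δ(3,3,4) = 1/34650; Σ_t [0,0]: t=0:+1/288 = 1/288; (3j)²=5/231 [(3 3 4; 3 -2 -1)], sign=-1
I_A²/I_B² = (5/462)/(5/231) = 1/2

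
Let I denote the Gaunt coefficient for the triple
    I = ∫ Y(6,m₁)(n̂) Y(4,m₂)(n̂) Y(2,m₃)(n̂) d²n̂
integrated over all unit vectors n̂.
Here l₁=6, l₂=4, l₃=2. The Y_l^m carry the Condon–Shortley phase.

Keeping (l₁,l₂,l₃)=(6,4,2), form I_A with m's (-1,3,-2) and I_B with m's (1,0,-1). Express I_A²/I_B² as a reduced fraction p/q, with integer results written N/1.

1/35

Shared (l₁,l₂,l₃)=(6,4,2): N and (l;000)² cancel in I_A²/I_B².
A: Δ = 8!·4!·0!/13! = 1/6435; Racah Σ t=7..7: t=7:−1/120960 = -1/120960; ⇒ 3j(6 4 2; -1 3 -2)² = 1/1287, sgn -1
B: Δ = 8!·4!·0!/13! = 1/6435; Racah Σ t=4..4: t=4:+1/3456 = 1/3456; ⇒ 3j(6 4 2; 1 0 -1)² = 35/1287, sgn -1
I_A²/I_B² = (1/1287)/(35/1287) = 1/35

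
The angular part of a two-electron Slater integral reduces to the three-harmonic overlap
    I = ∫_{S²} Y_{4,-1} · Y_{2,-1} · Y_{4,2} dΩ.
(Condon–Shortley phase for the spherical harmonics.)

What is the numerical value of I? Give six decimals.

0.127700

Checks pass: Σm=0; 10 even; l₃=4∈[2,6].
(2·4+1)(2·2+1)(2·4+1) = 405
Δ: 2! 6! 2! / 11! → 1/13860
sum: t=0:+1/192 t=1:−1/36 t=2:+1/192 = -5/288
3j²(4 2 4; 0 0 0) = Δ·Π!·Σ² = 20/693  (sign -1)
sum: t=0:+1/240 t=1:−1/96 = -1/160
3j²(4 2 4; -1 -1 2) = Δ·Π!·Σ² = 27/1540  (sign -1)
combine: 4πI² = 405·20/693·27/1540 = 1215/5929
take √, sign +1: I = 0.12770047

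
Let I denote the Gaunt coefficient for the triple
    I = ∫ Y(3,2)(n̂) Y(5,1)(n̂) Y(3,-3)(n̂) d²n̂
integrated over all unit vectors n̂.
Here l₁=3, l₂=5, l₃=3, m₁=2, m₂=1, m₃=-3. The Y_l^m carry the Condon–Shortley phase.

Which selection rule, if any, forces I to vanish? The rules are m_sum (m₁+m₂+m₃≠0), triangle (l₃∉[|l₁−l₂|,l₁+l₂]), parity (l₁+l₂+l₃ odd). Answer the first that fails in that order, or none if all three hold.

parity

Σmᵢ = 0  ✓
l₃∈[|l₁−l₂|,l₁+l₂]=[2,8], have l₃=3  ✓
Σlᵢ = 11 ⇒ odd  ✗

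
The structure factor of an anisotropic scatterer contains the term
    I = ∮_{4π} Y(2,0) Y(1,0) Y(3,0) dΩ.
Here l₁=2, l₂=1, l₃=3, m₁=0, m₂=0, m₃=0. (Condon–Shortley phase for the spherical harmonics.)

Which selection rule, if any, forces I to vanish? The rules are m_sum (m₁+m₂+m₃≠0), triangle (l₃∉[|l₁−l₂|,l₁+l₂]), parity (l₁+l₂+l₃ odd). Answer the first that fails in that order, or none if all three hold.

m₁+m₂+m₃ = 0 + 0 + 0 = 0  ✓
triangle: |2−1|=1 ≤ l₃=3 ≤ 2+1=3  ✓
parity: l₁+l₂+l₃ = 6 is even  ✓

none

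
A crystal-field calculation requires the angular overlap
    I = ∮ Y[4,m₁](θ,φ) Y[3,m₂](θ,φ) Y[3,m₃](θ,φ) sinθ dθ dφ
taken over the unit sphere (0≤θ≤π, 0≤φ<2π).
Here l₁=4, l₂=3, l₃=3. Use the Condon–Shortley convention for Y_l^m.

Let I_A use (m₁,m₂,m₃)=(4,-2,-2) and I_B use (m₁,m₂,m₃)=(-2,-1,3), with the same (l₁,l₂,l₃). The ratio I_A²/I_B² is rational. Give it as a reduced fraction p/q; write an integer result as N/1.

Same 4,3,3: normalisation and zero-m 3j drop out of the ratio.
A: Δ: 4! 4! 2! / 11! → 1/34650; sum: t=0:+1/576 = 1/576; 3j²(4 3 3; 4 -2 -2) = Δ·Π!·Σ² = 5/99  (sign -1)
B: Δ: 4! 4! 2! / 11! → 1/34650; sum: t=2:+1/192 = 1/192; 3j²(4 3 3; -2 -1 3) = Δ·Π!·Σ² = 3/77  (sign +1)
I_A²/I_B² = (5/99)/(3/77) = 35/27

35/27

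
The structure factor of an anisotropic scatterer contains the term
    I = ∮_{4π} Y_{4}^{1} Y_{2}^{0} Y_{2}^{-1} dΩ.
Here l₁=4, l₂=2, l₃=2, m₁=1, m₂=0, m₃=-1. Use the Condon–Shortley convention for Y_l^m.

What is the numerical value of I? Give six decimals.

-0.220728

Checks pass: Σm=0; 8 even; l₃=2∈[2,6].
(2·4+1)(2·2+1)(2·2+1) = 225
Δ: 4! 4! 0! / 9! → 1/630
sum: t=2:+1/16 = 1/16
3j²(4 2 2; 0 0 0) = Δ·Π!·Σ² = 2/35  (sign +1)
sum: t=2:+1/24 = 1/24
3j²(4 2 2; 1 0 -1) = Δ·Π!·Σ² = 1/21  (sign -1)
combine: 4πI² = 225·2/35·1/21 = 30/49
take √, sign -1: I = -0.22072812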